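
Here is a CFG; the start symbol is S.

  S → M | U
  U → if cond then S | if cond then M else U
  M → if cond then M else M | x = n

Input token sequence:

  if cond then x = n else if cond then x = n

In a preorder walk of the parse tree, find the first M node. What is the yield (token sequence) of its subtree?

x = n

[S [U if cond then [M x = n] else [U if cond then [S [M x = n]]]]]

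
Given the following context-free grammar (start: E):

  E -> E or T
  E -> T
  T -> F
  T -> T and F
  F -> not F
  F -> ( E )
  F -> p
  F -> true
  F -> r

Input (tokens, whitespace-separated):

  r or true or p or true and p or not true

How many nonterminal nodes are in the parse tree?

[E [E [E [E [E [T [F r]]] or [T [F true]]] or [T [F p]]] or [T [T [F true]] and [F p]]] or [T [F not [F true]]]]

18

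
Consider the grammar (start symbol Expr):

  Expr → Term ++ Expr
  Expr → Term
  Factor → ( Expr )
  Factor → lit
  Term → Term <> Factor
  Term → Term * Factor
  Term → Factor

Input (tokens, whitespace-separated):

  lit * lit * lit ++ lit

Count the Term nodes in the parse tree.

4

[Expr [Term [Term [Term [Factor lit]] * [Factor lit]] * [Factor lit]] ++ [Expr [Term [Factor lit]]]]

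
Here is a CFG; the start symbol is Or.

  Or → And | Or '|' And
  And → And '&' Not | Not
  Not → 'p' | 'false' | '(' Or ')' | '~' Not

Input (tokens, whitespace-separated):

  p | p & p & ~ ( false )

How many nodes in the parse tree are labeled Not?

6

[Or [Or [And [Not p]]] | [And [And [And [Not p]] & [Not p]] & [Not ~ [Not ( [Or [And [Not false]]] )]]]]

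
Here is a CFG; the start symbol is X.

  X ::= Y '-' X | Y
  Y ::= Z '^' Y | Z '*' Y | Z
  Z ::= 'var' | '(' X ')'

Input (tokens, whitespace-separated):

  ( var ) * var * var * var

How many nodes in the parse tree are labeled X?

2

[X [Y [Z ( [X [Y [Z var]]] )] * [Y [Z var] * [Y [Z var] * [Y [Z var]]]]]]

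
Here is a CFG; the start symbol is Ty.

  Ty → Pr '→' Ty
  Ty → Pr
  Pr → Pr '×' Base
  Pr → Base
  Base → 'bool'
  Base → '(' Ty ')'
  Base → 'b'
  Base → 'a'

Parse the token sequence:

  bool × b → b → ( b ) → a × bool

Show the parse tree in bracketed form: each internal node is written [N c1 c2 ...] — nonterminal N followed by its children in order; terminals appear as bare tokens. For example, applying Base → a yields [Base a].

[Ty [Pr [Pr [Base bool]] × [Base b]] → [Ty [Pr [Base b]] → [Ty [Pr [Base ( [Ty [Pr [Base b]]] )]] → [Ty [Pr [Pr [Base a]] × [Base bool]]]]]]

Ty
Pr → Ty
Pr × Base → Ty
Base × Base → Ty
bool × Base → Ty
bool × b → Ty
bool × b → Pr → Ty
bool × b → Base → Ty
bool × b → b → Ty
bool × b → b → Pr → Ty
bool × b → b → Base → Ty
bool × b → b → ( Ty ) → Ty
bool × b → b → ( Pr ) → Ty
bool × b → b → ( Base ) → Ty
bool × b → b → ( b ) → Ty
bool × b → b → ( b ) → Pr
bool × b → b → ( b ) → Pr × Base
bool × b → b → ( b ) → Base × Base
bool × b → b → ( b ) → a × Base
bool × b → b → ( b ) → a × bool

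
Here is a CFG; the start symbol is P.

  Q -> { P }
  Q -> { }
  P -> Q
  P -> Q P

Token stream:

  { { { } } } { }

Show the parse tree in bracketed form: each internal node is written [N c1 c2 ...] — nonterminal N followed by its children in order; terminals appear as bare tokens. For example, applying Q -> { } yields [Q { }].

[P [Q { [P [Q { [P [Q { }]] }]] }] [P [Q { }]]]

P
Q P
{ P } P
{ Q } P
{ { P } } P
{ { Q } } P
{ { { } } } P
{ { { } } } Q
{ { { } } } { }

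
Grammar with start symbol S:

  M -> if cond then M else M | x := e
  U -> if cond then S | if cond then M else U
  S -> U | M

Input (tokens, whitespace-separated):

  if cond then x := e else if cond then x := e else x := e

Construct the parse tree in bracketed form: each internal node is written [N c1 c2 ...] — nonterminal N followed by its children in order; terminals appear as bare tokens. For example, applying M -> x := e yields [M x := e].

S
M
if cond then M else M
if cond then x := e else M
if cond then x := e else if cond then M else M
if cond then x := e else if cond then x := e else M
if cond then x := e else if cond then x := e else x := e

[S [M if cond then [M x := e] else [M if cond then [M x := e] else [M x := e]]]]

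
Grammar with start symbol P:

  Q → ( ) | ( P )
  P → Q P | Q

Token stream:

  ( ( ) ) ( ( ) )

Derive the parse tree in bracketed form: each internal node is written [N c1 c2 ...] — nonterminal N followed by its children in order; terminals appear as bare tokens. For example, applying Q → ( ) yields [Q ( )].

[P [Q ( [P [Q ( )]] )] [P [Q ( [P [Q ( )]] )]]]

P
Q P
( P ) P
( Q ) P
( ( ) ) P
( ( ) ) Q
( ( ) ) ( P )
( ( ) ) ( Q )
( ( ) ) ( ( ) )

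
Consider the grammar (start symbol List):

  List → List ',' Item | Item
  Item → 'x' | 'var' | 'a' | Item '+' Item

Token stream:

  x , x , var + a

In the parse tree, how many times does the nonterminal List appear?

[List [List [List [Item x]] , [Item x]] , [Item [Item var] + [Item a]]]

3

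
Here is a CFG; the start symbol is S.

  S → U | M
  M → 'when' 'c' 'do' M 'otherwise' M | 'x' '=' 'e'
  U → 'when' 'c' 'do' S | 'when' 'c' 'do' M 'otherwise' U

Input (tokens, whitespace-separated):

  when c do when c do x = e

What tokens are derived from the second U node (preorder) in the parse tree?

[S [U when c do [S [U when c do [S [M x = e]]]]]]

when c do x = e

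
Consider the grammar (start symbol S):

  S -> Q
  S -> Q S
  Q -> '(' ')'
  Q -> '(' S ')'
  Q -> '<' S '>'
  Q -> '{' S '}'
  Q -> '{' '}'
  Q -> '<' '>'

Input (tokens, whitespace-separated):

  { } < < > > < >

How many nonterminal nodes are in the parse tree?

8

[S [Q { }] [S [Q < [S [Q < >]] >] [S [Q < >]]]]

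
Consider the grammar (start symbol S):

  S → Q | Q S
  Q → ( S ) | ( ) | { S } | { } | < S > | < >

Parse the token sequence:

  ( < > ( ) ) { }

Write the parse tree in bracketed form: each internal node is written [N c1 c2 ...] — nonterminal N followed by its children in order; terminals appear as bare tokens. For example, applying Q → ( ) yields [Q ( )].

S
Q S
( S ) S
( Q S ) S
( < > S ) S
( < > Q ) S
( < > ( ) ) S
( < > ( ) ) Q
( < > ( ) ) { }

[S [Q ( [S [Q < >] [S [Q ( )]]] )] [S [Q { }]]]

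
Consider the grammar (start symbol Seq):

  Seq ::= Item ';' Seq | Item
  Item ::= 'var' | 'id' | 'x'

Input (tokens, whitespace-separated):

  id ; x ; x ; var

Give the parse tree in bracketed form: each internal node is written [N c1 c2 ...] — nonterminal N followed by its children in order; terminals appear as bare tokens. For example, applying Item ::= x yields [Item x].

[Seq [Item id] ; [Seq [Item x] ; [Seq [Item x] ; [Seq [Item var]]]]]

Seq
Item ; Seq
id ; Seq
id ; Item ; Seq
id ; x ; Seq
id ; x ; Item ; Seq
id ; x ; x ; Seq
id ; x ; x ; Item
id ; x ; x ; var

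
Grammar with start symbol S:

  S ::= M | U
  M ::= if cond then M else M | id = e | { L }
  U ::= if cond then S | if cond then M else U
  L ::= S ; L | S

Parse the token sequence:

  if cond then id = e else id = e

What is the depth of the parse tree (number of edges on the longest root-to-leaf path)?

3

[S [M if cond then [M id = e] else [M id = e]]]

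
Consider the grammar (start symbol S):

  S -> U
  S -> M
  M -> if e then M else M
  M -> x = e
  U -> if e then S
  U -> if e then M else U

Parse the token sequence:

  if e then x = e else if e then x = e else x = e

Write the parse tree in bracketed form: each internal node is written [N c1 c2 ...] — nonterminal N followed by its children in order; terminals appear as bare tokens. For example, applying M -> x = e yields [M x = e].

[S [M if e then [M x = e] else [M if e then [M x = e] else [M x = e]]]]

S
M
if e then M else M
if e then x = e else M
if e then x = e else if e then M else M
if e then x = e else if e then x = e else M
if e then x = e else if e then x = e else x = e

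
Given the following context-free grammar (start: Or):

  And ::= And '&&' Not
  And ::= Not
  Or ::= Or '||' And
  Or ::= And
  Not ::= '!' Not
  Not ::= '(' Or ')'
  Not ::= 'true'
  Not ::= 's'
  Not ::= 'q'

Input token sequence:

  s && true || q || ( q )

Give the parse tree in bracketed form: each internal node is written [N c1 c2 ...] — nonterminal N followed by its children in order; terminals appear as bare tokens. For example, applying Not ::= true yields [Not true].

[Or [Or [Or [And [And [Not s]] && [Not true]]] || [And [Not q]]] || [And [Not ( [Or [And [Not q]]] )]]]

Or
Or || And
Or || And || And
And || And || And
And && Not || And || And
Not && Not || And || And
s && Not || And || And
s && true || And || And
s && true || Not || And
s && true || q || And
s && true || q || Not
s && true || q || ( Or )
s && true || q || ( And )
s && true || q || ( Not )
s && true || q || ( q )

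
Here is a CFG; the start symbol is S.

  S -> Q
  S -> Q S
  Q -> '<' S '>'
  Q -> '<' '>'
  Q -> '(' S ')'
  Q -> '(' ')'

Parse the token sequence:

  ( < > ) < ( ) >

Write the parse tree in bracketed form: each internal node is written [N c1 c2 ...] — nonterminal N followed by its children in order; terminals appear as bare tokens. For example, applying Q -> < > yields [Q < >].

S
Q S
( S ) S
( Q ) S
( < > ) S
( < > ) Q
( < > ) < S >
( < > ) < Q >
( < > ) < ( ) >

[S [Q ( [S [Q < >]] )] [S [Q < [S [Q ( )]] >]]]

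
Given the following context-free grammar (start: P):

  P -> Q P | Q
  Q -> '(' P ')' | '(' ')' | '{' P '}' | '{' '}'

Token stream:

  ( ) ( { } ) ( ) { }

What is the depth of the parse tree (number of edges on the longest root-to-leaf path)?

[P [Q ( )] [P [Q ( [P [Q { }]] )] [P [Q ( )] [P [Q { }]]]]]

5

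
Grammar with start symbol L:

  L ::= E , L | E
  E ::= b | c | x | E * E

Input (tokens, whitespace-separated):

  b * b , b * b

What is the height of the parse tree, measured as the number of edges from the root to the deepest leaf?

4

[L [E [E b] * [E b]] , [L [E [E b] * [E b]]]]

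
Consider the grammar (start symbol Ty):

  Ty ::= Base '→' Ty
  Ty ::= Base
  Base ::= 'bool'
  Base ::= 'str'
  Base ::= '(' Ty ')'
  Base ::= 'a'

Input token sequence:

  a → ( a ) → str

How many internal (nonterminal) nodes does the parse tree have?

8

[Ty [Base a] → [Ty [Base ( [Ty [Base a]] )] → [Ty [Base str]]]]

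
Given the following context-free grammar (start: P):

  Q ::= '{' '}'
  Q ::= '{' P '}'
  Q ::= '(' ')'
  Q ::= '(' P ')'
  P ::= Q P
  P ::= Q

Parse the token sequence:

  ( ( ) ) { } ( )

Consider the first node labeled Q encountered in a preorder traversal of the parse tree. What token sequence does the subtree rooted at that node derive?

( ( ) )

[P [Q ( [P [Q ( )]] )] [P [Q { }] [P [Q ( )]]]]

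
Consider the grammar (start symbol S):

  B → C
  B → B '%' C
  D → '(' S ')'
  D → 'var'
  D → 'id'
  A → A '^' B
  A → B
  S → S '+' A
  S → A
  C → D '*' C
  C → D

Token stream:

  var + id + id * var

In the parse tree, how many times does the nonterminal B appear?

3

[S [S [S [A [B [C [D var]]]]] + [A [B [C [D id]]]]] + [A [B [C [D id] * [C [D var]]]]]]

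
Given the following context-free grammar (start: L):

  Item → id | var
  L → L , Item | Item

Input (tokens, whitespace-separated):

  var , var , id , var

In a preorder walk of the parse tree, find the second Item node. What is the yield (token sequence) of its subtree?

var

[L [L [L [L [Item var]] , [Item var]] , [Item id]] , [Item var]]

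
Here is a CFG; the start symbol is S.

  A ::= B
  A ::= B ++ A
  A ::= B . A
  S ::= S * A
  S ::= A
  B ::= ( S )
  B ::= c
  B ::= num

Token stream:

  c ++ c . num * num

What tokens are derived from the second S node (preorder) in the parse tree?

[S [S [A [B c] ++ [A [B c] . [A [B num]]]]] * [A [B num]]]

c ++ c . num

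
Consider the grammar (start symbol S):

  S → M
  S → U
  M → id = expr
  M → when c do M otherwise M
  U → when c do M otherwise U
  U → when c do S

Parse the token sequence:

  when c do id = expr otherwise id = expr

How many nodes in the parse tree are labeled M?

3

[S [M when c do [M id = expr] otherwise [M id = expr]]]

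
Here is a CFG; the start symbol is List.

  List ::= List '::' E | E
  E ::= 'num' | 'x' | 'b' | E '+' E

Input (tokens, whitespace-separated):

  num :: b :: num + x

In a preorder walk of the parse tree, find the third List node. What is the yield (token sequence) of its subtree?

[List [List [List [E num]] :: [E b]] :: [E [E num] + [E x]]]

num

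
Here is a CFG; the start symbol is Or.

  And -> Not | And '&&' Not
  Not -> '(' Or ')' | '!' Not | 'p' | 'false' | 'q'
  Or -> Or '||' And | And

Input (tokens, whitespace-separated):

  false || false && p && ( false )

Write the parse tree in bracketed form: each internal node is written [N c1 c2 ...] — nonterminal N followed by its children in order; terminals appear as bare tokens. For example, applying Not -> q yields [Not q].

[Or [Or [And [Not false]]] || [And [And [And [Not false]] && [Not p]] && [Not ( [Or [And [Not false]]] )]]]

Or
Or || And
And || And
Not || And
false || And
false || And && Not
false || And && Not && Not
false || Not && Not && Not
false || false && Not && Not
false || false && p && Not
false || false && p && ( Or )
false || false && p && ( And )
false || false && p && ( Not )
false || false && p && ( false )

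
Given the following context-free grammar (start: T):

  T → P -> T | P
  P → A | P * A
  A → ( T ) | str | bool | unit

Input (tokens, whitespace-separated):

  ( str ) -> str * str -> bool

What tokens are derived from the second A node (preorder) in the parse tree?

[T [P [A ( [T [P [A str]]] )]] -> [T [P [P [A str]] * [A str]] -> [T [P [A bool]]]]]

str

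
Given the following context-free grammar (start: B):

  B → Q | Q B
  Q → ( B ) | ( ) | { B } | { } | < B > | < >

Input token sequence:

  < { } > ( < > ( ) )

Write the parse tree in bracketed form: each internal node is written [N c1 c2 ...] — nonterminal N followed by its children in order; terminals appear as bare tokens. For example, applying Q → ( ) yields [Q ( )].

B
Q B
< B > B
< Q > B
< { } > B
< { } > Q
< { } > ( B )
< { } > ( Q B )
< { } > ( < > B )
< { } > ( < > Q )
< { } > ( < > ( ) )

[B [Q < [B [Q { }]] >] [B [Q ( [B [Q < >] [B [Q ( )]]] )]]]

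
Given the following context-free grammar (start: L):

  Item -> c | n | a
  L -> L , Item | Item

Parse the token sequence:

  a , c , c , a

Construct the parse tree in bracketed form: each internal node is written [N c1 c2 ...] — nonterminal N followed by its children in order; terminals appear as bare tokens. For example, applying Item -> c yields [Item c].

[L [L [L [L [Item a]] , [Item c]] , [Item c]] , [Item a]]

L
L , Item
L , Item , Item
L , Item , Item , Item
Item , Item , Item , Item
a , Item , Item , Item
a , c , Item , Item
a , c , c , Item
a , c , c , a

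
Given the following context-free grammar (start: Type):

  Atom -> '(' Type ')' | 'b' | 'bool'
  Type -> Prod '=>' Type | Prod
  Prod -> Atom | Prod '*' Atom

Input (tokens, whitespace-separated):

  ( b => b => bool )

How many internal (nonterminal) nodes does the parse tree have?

[Type [Prod [Atom ( [Type [Prod [Atom b]] => [Type [Prod [Atom b]] => [Type [Prod [Atom bool]]]]] )]]]

12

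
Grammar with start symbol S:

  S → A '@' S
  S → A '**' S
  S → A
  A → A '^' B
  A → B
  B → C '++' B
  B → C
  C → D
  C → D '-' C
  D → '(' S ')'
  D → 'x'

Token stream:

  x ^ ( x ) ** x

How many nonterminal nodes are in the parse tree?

[S [A [A [B [C [D x]]]] ^ [B [C [D ( [S [A [B [C [D x]]]]] )]]]] ** [S [A [B [C [D x]]]]]]

19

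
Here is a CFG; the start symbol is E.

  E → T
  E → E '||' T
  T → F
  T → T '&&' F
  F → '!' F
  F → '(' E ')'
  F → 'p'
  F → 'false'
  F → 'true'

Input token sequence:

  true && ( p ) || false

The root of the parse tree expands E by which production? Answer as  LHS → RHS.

[E [E [T [T [F true]] && [F ( [E [T [F p]]] )]]] || [T [F false]]]

E → E '||' T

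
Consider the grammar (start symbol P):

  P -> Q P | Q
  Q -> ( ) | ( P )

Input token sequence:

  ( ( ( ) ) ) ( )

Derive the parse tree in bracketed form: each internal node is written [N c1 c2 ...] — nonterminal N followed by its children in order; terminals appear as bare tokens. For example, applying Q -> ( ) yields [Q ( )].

[P [Q ( [P [Q ( [P [Q ( )]] )]] )] [P [Q ( )]]]

P
Q P
( P ) P
( Q ) P
( ( P ) ) P
( ( Q ) ) P
( ( ( ) ) ) P
( ( ( ) ) ) Q
( ( ( ) ) ) ( )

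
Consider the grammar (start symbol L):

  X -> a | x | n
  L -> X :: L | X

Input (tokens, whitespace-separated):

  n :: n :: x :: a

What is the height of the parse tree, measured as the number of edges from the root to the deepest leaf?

5

[L [X n] :: [L [X n] :: [L [X x] :: [L [X a]]]]]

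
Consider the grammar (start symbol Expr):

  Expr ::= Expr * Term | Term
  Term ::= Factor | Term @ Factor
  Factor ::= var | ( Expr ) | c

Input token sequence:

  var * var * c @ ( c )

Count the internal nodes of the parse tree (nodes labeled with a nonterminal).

[Expr [Expr [Expr [Term [Factor var]]] * [Term [Factor var]]] * [Term [Term [Factor c]] @ [Factor ( [Expr [Term [Factor c]]] )]]]

14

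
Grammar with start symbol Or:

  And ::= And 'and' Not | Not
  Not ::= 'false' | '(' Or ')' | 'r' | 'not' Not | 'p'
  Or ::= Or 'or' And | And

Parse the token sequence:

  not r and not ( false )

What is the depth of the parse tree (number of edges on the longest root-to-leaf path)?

7

[Or [And [And [Not not [Not r]]] and [Not not [Not ( [Or [And [Not false]]] )]]]]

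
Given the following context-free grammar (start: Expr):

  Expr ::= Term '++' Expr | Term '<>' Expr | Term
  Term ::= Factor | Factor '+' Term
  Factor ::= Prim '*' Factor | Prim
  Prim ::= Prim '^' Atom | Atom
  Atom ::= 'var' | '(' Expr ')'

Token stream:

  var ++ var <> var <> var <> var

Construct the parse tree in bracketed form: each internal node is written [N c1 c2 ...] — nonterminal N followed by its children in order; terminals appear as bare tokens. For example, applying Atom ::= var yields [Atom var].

[Expr [Term [Factor [Prim [Atom var]]]] ++ [Expr [Term [Factor [Prim [Atom var]]]] <> [Expr [Term [Factor [Prim [Atom var]]]] <> [Expr [Term [Factor [Prim [Atom var]]]] <> [Expr [Term [Factor [Prim [Atom var]]]]]]]]]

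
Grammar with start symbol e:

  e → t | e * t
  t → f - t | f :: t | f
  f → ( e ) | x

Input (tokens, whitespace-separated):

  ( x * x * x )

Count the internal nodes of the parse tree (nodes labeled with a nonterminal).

12

[e [t [f ( [e [e [e [t [f x]]] * [t [f x]]] * [t [f x]]] )]]]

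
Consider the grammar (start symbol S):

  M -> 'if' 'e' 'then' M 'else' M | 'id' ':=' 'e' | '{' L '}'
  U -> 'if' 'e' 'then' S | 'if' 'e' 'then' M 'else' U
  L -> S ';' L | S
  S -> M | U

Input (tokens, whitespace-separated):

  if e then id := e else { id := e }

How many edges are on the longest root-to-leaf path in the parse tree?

[S [M if e then [M id := e] else [M { [L [S [M id := e]]] }]]]

6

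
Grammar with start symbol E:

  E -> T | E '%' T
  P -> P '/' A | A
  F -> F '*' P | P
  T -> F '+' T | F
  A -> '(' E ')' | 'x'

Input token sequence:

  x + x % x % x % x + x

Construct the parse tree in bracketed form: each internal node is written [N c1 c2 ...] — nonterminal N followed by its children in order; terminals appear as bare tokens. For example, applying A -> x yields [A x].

[E [E [E [E [T [F [P [A x]]] + [T [F [P [A x]]]]]] % [T [F [P [A x]]]]] % [T [F [P [A x]]]]] % [T [F [P [A x]]] + [T [F [P [A x]]]]]]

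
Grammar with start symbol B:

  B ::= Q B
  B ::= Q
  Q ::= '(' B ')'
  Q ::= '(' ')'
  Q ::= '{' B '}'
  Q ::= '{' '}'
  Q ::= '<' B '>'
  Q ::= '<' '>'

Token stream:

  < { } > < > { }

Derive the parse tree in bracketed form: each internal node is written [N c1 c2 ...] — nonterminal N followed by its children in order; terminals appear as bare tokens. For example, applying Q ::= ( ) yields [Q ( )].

[B [Q < [B [Q { }]] >] [B [Q < >] [B [Q { }]]]]

B
Q B
< B > B
< Q > B
< { } > B
< { } > Q B
< { } > < > B
< { } > < > Q
< { } > < > { }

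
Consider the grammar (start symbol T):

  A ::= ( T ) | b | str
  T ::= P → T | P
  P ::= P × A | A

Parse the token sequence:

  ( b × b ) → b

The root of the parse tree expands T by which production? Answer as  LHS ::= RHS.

T ::= P → T

[T [P [A ( [T [P [P [A b]] × [A b]]] )]] → [T [P [A b]]]]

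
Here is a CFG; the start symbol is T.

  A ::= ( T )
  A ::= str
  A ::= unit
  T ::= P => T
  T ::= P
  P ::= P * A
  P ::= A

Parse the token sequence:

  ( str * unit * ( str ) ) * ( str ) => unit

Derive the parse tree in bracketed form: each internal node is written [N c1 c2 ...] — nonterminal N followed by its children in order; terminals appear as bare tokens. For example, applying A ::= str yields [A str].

[T [P [P [A ( [T [P [P [P [A str]] * [A unit]] * [A ( [T [P [A str]]] )]]] )]] * [A ( [T [P [A str]]] )]] => [T [P [A unit]]]]

T
P => T
P * A => T
A * A => T
( T ) * A => T
( P ) * A => T
( P * A ) * A => T
( P * A * A ) * A => T
( A * A * A ) * A => T
( str * A * A ) * A => T
( str * unit * A ) * A => T
( str * unit * ( T ) ) * A => T
( str * unit * ( P ) ) * A => T
( str * unit * ( A ) ) * A => T
( str * unit * ( str ) ) * A => T
( str * unit * ( str ) ) * ( T ) => T
( str * unit * ( str ) ) * ( P ) => T
( str * unit * ( str ) ) * ( A ) => T
( str * unit * ( str ) ) * ( str ) => T
( str * unit * ( str ) ) * ( str ) => P
( str * unit * ( str ) ) * ( str ) => A
( str * unit * ( str ) ) * ( str ) => unit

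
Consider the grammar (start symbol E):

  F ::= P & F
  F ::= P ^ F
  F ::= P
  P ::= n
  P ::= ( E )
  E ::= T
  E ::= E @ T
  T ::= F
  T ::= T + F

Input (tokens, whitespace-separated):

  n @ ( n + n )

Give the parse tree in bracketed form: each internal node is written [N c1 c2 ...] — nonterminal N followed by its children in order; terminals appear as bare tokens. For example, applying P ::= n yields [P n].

E
E @ T
T @ T
F @ T
P @ T
n @ T
n @ F
n @ P
n @ ( E )
n @ ( T )
n @ ( T + F )
n @ ( F + F )
n @ ( P + F )
n @ ( n + F )
n @ ( n + P )
n @ ( n + n )

[E [E [T [F [P n]]]] @ [T [F [P ( [E [T [T [F [P n]]] + [F [P n]]]] )]]]]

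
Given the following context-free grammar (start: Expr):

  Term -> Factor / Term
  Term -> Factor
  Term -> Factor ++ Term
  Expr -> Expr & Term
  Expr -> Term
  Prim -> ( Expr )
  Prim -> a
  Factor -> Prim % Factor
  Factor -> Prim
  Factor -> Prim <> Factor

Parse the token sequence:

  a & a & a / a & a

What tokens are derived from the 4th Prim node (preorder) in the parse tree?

[Expr [Expr [Expr [Expr [Term [Factor [Prim a]]]] & [Term [Factor [Prim a]]]] & [Term [Factor [Prim a]] / [Term [Factor [Prim a]]]]] & [Term [Factor [Prim a]]]]

a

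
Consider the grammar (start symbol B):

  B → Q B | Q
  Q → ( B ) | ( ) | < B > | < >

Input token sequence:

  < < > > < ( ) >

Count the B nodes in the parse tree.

[B [Q < [B [Q < >]] >] [B [Q < [B [Q ( )]] >]]]

4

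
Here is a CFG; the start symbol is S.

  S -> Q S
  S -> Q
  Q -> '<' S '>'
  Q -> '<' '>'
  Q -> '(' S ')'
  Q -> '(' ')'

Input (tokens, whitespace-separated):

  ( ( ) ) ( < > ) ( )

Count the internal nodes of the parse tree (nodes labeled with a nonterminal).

10

[S [Q ( [S [Q ( )]] )] [S [Q ( [S [Q < >]] )] [S [Q ( )]]]]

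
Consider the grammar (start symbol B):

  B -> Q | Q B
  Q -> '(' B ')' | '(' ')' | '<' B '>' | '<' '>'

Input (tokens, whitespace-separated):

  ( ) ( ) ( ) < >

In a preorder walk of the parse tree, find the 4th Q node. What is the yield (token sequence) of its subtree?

[B [Q ( )] [B [Q ( )] [B [Q ( )] [B [Q < >]]]]]

< >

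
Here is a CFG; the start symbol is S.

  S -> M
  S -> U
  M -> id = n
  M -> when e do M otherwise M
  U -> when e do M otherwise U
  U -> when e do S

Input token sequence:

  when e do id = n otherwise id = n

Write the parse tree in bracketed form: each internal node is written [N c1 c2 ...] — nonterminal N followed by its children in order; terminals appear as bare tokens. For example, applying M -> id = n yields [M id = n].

S
M
when e do M otherwise M
when e do id = n otherwise M
when e do id = n otherwise id = n

[S [M when e do [M id = n] otherwise [M id = n]]]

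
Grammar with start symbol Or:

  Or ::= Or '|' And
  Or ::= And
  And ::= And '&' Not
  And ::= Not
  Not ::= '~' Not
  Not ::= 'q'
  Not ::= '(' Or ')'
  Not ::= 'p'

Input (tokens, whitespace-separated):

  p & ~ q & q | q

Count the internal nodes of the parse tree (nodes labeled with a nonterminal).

[Or [Or [And [And [And [Not p]] & [Not ~ [Not q]]] & [Not q]]] | [And [Not q]]]

11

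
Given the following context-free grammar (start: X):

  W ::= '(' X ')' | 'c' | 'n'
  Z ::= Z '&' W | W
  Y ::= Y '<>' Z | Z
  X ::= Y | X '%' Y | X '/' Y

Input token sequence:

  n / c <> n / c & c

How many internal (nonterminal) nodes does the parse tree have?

17

[X [X [X [Y [Z [W n]]]] / [Y [Y [Z [W c]]] <> [Z [W n]]]] / [Y [Z [Z [W c]] & [W c]]]]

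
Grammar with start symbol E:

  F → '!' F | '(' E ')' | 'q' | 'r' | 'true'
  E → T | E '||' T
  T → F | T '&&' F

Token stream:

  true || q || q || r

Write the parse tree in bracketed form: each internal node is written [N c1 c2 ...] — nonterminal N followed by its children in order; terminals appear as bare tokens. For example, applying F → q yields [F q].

E
E || T
E || T || T
E || T || T || T
T || T || T || T
F || T || T || T
true || T || T || T
true || F || T || T
true || q || T || T
true || q || F || T
true || q || q || T
true || q || q || F
true || q || q || r

[E [E [E [E [T [F true]]] || [T [F q]]] || [T [F q]]] || [T [F r]]]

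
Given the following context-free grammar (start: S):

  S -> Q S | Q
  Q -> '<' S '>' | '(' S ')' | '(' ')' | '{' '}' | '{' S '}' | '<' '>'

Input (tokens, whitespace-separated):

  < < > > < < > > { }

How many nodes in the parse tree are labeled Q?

5

[S [Q < [S [Q < >]] >] [S [Q < [S [Q < >]] >] [S [Q { }]]]]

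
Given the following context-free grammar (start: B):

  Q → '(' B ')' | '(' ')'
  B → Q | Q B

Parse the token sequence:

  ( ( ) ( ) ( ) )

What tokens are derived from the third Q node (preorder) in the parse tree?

( )

[B [Q ( [B [Q ( )] [B [Q ( )] [B [Q ( )]]]] )]]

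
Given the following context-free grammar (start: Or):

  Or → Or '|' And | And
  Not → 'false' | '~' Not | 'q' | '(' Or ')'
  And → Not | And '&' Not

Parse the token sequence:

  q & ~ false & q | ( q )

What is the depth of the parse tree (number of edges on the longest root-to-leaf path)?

[Or [Or [And [And [And [Not q]] & [Not ~ [Not false]]] & [Not q]]] | [And [Not ( [Or [And [Not q]]] )]]]

6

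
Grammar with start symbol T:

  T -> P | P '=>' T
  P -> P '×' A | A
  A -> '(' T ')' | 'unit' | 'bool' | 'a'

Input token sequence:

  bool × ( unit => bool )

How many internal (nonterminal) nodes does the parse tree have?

[T [P [P [A bool]] × [A ( [T [P [A unit]] => [T [P [A bool]]]] )]]]

11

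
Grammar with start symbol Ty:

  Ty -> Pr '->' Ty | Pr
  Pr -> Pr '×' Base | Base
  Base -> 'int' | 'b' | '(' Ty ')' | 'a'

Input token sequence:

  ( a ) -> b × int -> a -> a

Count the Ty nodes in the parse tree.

[Ty [Pr [Base ( [Ty [Pr [Base a]]] )]] -> [Ty [Pr [Pr [Base b]] × [Base int]] -> [Ty [Pr [Base a]] -> [Ty [Pr [Base a]]]]]]

5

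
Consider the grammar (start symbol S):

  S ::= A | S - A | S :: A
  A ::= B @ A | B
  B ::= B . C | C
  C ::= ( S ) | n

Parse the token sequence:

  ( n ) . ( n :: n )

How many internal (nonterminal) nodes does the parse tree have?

[S [A [B [B [C ( [S [A [B [C n]]]] )]] . [C ( [S [S [A [B [C n]]]] :: [A [B [C n]]]] )]]]]

18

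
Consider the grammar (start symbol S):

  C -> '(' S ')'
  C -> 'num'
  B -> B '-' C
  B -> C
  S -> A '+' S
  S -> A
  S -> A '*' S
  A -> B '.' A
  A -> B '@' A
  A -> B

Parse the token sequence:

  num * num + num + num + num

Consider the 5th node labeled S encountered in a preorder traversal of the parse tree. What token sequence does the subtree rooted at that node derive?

[S [A [B [C num]]] * [S [A [B [C num]]] + [S [A [B [C num]]] + [S [A [B [C num]]] + [S [A [B [C num]]]]]]]]

num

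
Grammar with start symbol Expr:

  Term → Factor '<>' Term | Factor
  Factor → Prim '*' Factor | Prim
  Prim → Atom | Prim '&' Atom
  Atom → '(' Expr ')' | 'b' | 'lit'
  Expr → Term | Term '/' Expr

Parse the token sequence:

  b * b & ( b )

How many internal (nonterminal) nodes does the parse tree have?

[Expr [Term [Factor [Prim [Atom b]] * [Factor [Prim [Prim [Atom b]] & [Atom ( [Expr [Term [Factor [Prim [Atom b]]]]] )]]]]]]

15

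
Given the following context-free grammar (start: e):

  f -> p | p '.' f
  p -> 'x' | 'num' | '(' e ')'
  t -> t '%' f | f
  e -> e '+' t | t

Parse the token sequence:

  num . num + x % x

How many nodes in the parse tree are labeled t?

[e [e [t [f [p num] . [f [p num]]]]] + [t [t [f [p x]]] % [f [p x]]]]

3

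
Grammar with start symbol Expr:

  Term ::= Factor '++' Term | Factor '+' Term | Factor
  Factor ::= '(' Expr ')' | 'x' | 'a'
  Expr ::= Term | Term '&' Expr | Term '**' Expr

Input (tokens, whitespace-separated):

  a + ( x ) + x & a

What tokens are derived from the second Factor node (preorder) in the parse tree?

[Expr [Term [Factor a] + [Term [Factor ( [Expr [Term [Factor x]]] )] + [Term [Factor x]]]] & [Expr [Term [Factor a]]]]

( x )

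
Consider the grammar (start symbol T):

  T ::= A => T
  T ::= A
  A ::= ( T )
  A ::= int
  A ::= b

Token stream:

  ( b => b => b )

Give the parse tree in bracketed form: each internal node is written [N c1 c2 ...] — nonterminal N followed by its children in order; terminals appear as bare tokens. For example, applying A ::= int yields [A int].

T
A
( T )
( A => T )
( b => T )
( b => A => T )
( b => b => T )
( b => b => A )
( b => b => b )

[T [A ( [T [A b] => [T [A b] => [T [A b]]]] )]]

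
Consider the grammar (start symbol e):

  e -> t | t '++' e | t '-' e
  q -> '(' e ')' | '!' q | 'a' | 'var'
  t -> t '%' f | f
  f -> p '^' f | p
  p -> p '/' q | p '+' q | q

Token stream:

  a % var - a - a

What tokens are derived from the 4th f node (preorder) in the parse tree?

a

[e [t [t [f [p [q a]]]] % [f [p [q var]]]] - [e [t [f [p [q a]]]] - [e [t [f [p [q a]]]]]]]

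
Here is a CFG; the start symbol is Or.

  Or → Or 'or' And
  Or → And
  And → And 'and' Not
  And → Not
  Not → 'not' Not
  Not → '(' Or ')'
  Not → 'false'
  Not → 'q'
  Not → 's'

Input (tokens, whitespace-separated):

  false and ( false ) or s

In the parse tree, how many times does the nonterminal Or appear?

3

[Or [Or [And [And [Not false]] and [Not ( [Or [And [Not false]]] )]]] or [And [Not s]]]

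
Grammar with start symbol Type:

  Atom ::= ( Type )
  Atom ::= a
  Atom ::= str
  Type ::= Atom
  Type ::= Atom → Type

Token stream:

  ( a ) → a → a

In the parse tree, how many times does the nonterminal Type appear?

[Type [Atom ( [Type [Atom a]] )] → [Type [Atom a] → [Type [Atom a]]]]

4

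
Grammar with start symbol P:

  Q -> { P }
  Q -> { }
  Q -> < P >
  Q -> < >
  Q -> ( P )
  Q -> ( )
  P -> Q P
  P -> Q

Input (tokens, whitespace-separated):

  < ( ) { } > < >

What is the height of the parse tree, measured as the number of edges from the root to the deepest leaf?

5

[P [Q < [P [Q ( )] [P [Q { }]]] >] [P [Q < >]]]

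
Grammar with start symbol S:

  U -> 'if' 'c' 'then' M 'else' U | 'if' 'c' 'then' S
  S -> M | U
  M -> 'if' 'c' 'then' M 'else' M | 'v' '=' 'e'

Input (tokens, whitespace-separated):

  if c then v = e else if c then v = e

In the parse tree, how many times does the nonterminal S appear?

[S [U if c then [M v = e] else [U if c then [S [M v = e]]]]]

2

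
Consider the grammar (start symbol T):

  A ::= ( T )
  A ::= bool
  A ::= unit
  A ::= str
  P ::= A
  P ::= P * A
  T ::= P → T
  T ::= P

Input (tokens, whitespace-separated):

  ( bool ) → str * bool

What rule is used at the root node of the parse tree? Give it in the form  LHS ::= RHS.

[T [P [A ( [T [P [A bool]]] )]] → [T [P [P [A str]] * [A bool]]]]

T ::= P → T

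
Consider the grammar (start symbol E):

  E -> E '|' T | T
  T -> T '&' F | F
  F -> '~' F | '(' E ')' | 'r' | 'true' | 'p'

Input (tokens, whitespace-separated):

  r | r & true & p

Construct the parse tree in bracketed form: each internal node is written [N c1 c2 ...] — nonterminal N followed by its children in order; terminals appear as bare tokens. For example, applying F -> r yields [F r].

E
E | T
T | T
F | T
r | T
r | T & F
r | T & F & F
r | F & F & F
r | r & F & F
r | r & true & F
r | r & true & p

[E [E [T [F r]]] | [T [T [T [F r]] & [F true]] & [F p]]]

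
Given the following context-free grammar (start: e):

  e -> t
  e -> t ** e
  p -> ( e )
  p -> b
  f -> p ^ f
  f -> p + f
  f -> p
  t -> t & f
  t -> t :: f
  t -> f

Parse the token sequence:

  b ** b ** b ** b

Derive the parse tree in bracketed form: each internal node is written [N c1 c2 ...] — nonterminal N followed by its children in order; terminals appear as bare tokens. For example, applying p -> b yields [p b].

[e [t [f [p b]]] ** [e [t [f [p b]]] ** [e [t [f [p b]]] ** [e [t [f [p b]]]]]]]

e
t ** e
f ** e
p ** e
b ** e
b ** t ** e
b ** f ** e
b ** p ** e
b ** b ** e
b ** b ** t ** e
b ** b ** f ** e
b ** b ** p ** e
b ** b ** b ** e
b ** b ** b ** t
b ** b ** b ** f
b ** b ** b ** p
b ** b ** b ** b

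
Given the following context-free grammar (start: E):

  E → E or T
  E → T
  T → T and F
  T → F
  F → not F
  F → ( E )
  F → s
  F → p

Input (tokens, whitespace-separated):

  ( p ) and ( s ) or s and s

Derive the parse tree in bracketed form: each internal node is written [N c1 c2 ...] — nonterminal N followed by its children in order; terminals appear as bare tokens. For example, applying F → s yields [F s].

[E [E [T [T [F ( [E [T [F p]]] )]] and [F ( [E [T [F s]]] )]]] or [T [T [F s]] and [F s]]]

E
E or T
T or T
T and F or T
F and F or T
( E ) and F or T
( T ) and F or T
( F ) and F or T
( p ) and F or T
( p ) and ( E ) or T
( p ) and ( T ) or T
( p ) and ( F ) or T
( p ) and ( s ) or T
( p ) and ( s ) or T and F
( p ) and ( s ) or F and F
( p ) and ( s ) or s and F
( p ) and ( s ) or s and s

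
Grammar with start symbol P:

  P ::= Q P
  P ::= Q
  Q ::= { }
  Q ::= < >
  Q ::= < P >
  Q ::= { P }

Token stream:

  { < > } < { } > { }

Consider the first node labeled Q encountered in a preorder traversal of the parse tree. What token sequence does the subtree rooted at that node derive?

[P [Q { [P [Q < >]] }] [P [Q < [P [Q { }]] >] [P [Q { }]]]]

{ < > }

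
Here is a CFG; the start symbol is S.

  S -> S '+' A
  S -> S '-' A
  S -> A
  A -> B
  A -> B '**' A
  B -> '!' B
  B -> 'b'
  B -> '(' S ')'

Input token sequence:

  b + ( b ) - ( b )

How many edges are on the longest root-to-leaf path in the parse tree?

7

[S [S [S [A [B b]]] + [A [B ( [S [A [B b]]] )]]] - [A [B ( [S [A [B b]]] )]]]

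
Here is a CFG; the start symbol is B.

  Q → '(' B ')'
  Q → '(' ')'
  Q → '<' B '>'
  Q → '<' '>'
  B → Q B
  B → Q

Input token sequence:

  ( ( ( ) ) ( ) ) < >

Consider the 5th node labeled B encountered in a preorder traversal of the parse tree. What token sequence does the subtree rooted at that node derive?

[B [Q ( [B [Q ( [B [Q ( )]] )] [B [Q ( )]]] )] [B [Q < >]]]

< >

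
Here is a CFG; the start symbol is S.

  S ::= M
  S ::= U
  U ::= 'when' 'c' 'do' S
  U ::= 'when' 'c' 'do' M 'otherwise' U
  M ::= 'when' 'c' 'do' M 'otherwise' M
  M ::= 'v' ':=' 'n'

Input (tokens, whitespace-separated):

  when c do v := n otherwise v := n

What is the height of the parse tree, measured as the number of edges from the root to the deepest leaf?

3

[S [M when c do [M v := n] otherwise [M v := n]]]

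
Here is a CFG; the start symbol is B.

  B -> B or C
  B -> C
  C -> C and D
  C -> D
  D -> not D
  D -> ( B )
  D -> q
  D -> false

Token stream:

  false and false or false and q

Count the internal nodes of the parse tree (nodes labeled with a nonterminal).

[B [B [C [C [D false]] and [D false]]] or [C [C [D false]] and [D q]]]

10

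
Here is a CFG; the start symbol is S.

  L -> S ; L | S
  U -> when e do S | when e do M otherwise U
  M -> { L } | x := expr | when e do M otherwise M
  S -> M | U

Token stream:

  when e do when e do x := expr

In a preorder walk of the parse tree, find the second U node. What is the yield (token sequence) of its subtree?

[S [U when e do [S [U when e do [S [M x := expr]]]]]]

when e do x := expr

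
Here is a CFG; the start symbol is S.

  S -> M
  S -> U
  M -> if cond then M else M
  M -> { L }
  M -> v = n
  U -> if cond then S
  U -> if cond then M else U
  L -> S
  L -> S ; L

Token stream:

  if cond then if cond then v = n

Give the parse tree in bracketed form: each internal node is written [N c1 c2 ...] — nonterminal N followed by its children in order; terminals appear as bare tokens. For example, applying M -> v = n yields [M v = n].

[S [U if cond then [S [U if cond then [S [M v = n]]]]]]

S
U
if cond then S
if cond then U
if cond then if cond then S
if cond then if cond then M
if cond then if cond then v = n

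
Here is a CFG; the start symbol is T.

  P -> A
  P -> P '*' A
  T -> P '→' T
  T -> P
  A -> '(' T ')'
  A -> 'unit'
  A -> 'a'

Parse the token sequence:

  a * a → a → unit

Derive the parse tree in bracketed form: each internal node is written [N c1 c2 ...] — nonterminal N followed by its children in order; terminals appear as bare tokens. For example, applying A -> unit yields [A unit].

[T [P [P [A a]] * [A a]] → [T [P [A a]] → [T [P [A unit]]]]]

T
P → T
P * A → T
A * A → T
a * A → T
a * a → T
a * a → P → T
a * a → A → T
a * a → a → T
a * a → a → P
a * a → a → A
a * a → a → unit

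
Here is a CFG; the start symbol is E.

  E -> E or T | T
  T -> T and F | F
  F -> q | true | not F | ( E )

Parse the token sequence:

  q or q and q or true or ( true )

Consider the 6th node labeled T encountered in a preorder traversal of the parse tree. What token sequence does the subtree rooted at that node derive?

[E [E [E [E [T [F q]]] or [T [T [F q]] and [F q]]] or [T [F true]]] or [T [F ( [E [T [F true]]] )]]]

true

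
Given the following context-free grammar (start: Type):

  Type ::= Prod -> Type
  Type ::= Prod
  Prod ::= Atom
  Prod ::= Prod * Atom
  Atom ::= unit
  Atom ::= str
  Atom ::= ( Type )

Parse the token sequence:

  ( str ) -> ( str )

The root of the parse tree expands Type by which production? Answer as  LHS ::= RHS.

[Type [Prod [Atom ( [Type [Prod [Atom str]]] )]] -> [Type [Prod [Atom ( [Type [Prod [Atom str]]] )]]]]

Type ::= Prod -> Type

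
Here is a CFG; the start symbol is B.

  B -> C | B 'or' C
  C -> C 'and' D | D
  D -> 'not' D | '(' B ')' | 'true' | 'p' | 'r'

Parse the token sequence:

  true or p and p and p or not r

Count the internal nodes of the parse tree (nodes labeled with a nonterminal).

14

[B [B [B [C [D true]]] or [C [C [C [D p]] and [D p]] and [D p]]] or [C [D not [D r]]]]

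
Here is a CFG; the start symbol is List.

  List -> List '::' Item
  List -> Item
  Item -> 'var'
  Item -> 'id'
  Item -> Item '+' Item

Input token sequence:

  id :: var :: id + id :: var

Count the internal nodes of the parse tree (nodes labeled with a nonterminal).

10

[List [List [List [List [Item id]] :: [Item var]] :: [Item [Item id] + [Item id]]] :: [Item var]]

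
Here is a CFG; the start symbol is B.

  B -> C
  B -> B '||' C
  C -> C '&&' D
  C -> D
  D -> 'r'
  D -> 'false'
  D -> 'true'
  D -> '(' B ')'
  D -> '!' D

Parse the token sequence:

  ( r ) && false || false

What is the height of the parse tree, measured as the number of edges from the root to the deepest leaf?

8

[B [B [C [C [D ( [B [C [D r]]] )]] && [D false]]] || [C [D false]]]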